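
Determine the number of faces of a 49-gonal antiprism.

100

An antiprism on an n-gon has two n-gon caps and 2n triangles: V = 2·49 = 98, E = 4·49 = 196, F = 2·49 + 2 = 100.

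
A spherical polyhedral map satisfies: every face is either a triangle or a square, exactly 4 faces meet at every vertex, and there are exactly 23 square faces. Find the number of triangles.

8

Let x be the number of triangles; then F = 23 + x.
Edge–face incidences: 2E = 4·23 + 3·x = 92 + 3x.
Every vertex has degree 4, so 4V = 2E.
Euler: V − E + F = 2 ⇒ (2E)/4 − E + (23 + x) = 2.
Multiply by 8: 2·(2E) − 4·(2E) + 8·(23 + x) = 16, i.e. 184 + 8x − 2·(92 + 3x) = 16.
Collecting terms: 2x = 16, so x = 8.
Then 2E = 92 + 3·8 = 116, so E = 58, V = 2E/4 = 29, F = 23 + 8 = 31.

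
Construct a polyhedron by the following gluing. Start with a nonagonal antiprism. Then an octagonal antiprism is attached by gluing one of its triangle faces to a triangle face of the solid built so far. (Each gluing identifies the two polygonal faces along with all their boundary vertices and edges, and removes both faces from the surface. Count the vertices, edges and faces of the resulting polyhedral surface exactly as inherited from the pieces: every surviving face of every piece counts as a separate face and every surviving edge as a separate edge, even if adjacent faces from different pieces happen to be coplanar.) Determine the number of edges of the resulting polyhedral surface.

A nonagonal antiprism: V=18, E=36, F=20.
Attach an octagonal antiprism (V=16, E=32, F=18) along a 3-gon: merge 3 vertices and 3 edges, delete both glued faces → V=31, E=65, F=36.
Check: V − E + F = 31 − 65 + 36 = 2.

65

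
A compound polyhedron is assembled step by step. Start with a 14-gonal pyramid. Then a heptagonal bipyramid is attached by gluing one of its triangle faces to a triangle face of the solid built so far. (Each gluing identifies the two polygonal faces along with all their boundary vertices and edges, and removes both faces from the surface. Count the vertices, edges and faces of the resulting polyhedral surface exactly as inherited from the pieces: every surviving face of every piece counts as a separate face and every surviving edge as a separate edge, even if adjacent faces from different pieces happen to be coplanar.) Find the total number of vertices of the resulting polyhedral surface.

A 14-gonal pyramid: V=15, E=28, F=15.
Attach a heptagonal bipyramid (V=9, E=21, F=14) along a 3-gon: merge 3 vertices and 3 edges, delete both glued faces → V=21, E=46, F=27.
Check: V − E + F = 21 − 46 + 27 = 2.

21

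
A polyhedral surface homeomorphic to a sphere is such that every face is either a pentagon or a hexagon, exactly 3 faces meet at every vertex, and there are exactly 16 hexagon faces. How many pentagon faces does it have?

Let x be the number of pentagons; then F = 16 + x.
Edge–face incidences: 2E = 6·16 + 5·x = 96 + 5x.
Every vertex has degree 3, so 3V = 2E.
Euler: V − E + F = 2 ⇒ (2E)/3 − E + (16 + x) = 2.
Multiply by 6: 2·(2E) − 3·(2E) + 6·(16 + x) = 12, i.e. 96 + 6x − (96 + 5x) = 12.
Collecting terms: x = 12.
Then 2E = 96 + 5·12 = 156, so E = 78, V = 2E/3 = 52, F = 16 + 12 = 28.

12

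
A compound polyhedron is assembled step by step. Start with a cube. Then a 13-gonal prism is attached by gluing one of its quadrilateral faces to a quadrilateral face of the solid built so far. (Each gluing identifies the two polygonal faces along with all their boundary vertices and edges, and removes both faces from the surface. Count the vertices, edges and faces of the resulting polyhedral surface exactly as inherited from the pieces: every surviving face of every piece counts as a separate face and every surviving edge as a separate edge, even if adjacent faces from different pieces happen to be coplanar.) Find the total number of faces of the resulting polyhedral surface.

19

A cube: V=8, E=12, F=6.
Attach a 13-gonal prism (V=26, E=39, F=15) along a 4-gon: merge 4 vertices and 4 edges, delete both glued faces → V=30, E=47, F=19.
Check: V − E + F = 30 − 47 + 19 = 2.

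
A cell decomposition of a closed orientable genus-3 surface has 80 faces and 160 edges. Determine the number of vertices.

For a closed orientable surface of genus 3, χ = 2 − 2·3 = -4.
V = -4 + E − F = -4 + 160 − 80 = 76.

76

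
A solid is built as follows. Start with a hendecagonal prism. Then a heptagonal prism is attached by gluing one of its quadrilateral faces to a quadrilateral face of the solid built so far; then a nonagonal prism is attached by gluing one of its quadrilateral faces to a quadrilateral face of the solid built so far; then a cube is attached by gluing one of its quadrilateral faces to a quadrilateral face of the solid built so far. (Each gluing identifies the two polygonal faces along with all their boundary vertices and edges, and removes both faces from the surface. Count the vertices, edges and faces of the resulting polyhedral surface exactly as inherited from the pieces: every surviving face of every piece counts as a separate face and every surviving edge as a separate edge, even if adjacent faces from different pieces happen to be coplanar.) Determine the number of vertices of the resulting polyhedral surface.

A hendecagonal prism: V=22, E=33, F=13.
Attach a heptagonal prism (V=14, E=21, F=9) along a 4-gon: merge 4 vertices and 4 edges, delete both glued faces → V=32, E=50, F=20.
Attach a nonagonal prism (V=18, E=27, F=11) along a 4-gon: merge 4 vertices and 4 edges, delete both glued faces → V=46, E=73, F=29.
Attach a cube (V=8, E=12, F=6) along a 4-gon: merge 4 vertices and 4 edges, delete both glued faces → V=50, E=81, F=33.
Check: V − E + F = 50 − 81 + 33 = 2.

50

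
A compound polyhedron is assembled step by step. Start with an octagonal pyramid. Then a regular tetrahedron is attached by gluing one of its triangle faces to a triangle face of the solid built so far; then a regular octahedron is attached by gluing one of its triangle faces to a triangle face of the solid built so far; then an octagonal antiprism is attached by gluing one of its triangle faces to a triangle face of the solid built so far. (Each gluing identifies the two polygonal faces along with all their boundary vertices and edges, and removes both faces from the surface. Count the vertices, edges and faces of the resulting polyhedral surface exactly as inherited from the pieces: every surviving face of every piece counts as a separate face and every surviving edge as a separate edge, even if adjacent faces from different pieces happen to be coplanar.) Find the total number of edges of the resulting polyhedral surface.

An octagonal pyramid: V=9, E=16, F=9.
Attach a regular tetrahedron (V=4, E=6, F=4) along a 3-gon: merge 3 vertices and 3 edges, delete both glued faces → V=10, E=19, F=11.
Attach a regular octahedron (V=6, E=12, F=8) along a 3-gon: merge 3 vertices and 3 edges, delete both glued faces → V=13, E=28, F=17.
Attach an octagonal antiprism (V=16, E=32, F=18) along a 3-gon: merge 3 vertices and 3 edges, delete both glued faces → V=26, E=57, F=33.
Check: V − E + F = 26 − 57 + 33 = 2.

57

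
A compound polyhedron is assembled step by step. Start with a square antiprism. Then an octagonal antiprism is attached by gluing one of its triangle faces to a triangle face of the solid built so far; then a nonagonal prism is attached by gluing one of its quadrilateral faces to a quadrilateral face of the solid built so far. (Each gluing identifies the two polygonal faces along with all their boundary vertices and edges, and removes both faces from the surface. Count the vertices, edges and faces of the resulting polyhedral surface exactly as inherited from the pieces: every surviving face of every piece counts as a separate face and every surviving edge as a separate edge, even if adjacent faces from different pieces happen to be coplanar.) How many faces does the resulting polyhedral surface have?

A square antiprism: V=8, E=16, F=10.
Attach an octagonal antiprism (V=16, E=32, F=18) along a 3-gon: merge 3 vertices and 3 edges, delete both glued faces → V=21, E=45, F=26.
Attach a nonagonal prism (V=18, E=27, F=11) along a 4-gon: merge 4 vertices and 4 edges, delete both glued faces → V=35, E=68, F=35.
Check: V − E + F = 35 − 68 + 35 = 2.

35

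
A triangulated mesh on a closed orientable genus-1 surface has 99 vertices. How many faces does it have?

198

χ = 2 − 2·1 = 0, and every face is a triangle so 3F = 2E.
V − E + F = 0 with E = 3F/2 gives 99 − (3/2 − 1)·F = 0, so F = 198 and E = 297.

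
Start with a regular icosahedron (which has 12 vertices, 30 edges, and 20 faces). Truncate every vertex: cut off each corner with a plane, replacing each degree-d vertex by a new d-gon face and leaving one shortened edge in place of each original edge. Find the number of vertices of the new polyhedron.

60

Truncation replaces each original edge-end by a new vertex, so V′ = 2E = 60.
Each original edge survives, and each old vertex of degree d contributes d new edges; summing degrees gives Σd = 2E, so E′ = E + 2E = 3E = 90.
Each original face survives and each original vertex becomes one new face: F′ = F + V = 32.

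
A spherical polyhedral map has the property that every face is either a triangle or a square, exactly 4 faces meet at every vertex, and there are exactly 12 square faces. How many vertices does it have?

18

Let x be the number of triangles; then F = 12 + x.
Edge–face incidences: 2E = 4·12 + 3·x = 48 + 3x.
Every vertex has degree 4, so 4V = 2E.
Euler: V − E + F = 2 ⇒ (2E)/4 − E + (12 + x) = 2.
Multiply by 8: 2·(2E) − 4·(2E) + 8·(12 + x) = 16, i.e. 96 + 8x − 2·(48 + 3x) = 16.
Collecting terms: 2x = 16, so x = 8.
Then 2E = 48 + 3·8 = 72, so E = 36, V = 2E/4 = 18, F = 12 + 8 = 20.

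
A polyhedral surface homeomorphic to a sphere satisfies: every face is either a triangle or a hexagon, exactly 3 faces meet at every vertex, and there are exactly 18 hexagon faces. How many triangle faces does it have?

4

Let x be the number of triangles; then F = 18 + x.
Edge–face incidences: 2E = 6·18 + 3·x = 108 + 3x.
Every vertex has degree 3, so 3V = 2E.
Euler: V − E + F = 2 ⇒ (2E)/3 − E + (18 + x) = 2.
Multiply by 6: 2·(2E) − 3·(2E) + 6·(18 + x) = 12, i.e. 108 + 6x − (108 + 3x) = 12.
Collecting terms: 3x = 12, so x = 4.
Then 2E = 108 + 3·4 = 120, so E = 60, V = 2E/3 = 40, F = 18 + 4 = 22.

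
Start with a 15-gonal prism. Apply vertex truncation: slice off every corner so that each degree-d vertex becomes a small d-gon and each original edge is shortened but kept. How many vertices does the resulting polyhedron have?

The base solid has V = 30, E = 45, F = 17.
Truncation replaces each original edge-end by a new vertex, so V′ = 2E = 90.
Each original edge survives, and each old vertex of degree d contributes d new edges; summing degrees gives Σd = 2E, so E′ = E + 2E = 3E = 135.
Each original face survives and each original vertex becomes one new face: F′ = F + V = 47.

90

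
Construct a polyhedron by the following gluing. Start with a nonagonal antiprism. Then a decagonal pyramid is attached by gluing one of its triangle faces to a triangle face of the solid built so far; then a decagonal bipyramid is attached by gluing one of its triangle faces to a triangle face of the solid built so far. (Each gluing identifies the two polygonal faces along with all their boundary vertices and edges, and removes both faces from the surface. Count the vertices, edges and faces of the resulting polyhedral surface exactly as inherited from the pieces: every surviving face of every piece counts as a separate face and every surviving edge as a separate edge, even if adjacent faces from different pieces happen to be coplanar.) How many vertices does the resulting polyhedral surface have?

A nonagonal antiprism: V=18, E=36, F=20.
Attach a decagonal pyramid (V=11, E=20, F=11) along a 3-gon: merge 3 vertices and 3 edges, delete both glued faces → V=26, E=53, F=29.
Attach a decagonal bipyramid (V=12, E=30, F=20) along a 3-gon: merge 3 vertices and 3 edges, delete both glued faces → V=35, E=80, F=47.
Check: V − E + F = 35 − 80 + 47 = 2.

35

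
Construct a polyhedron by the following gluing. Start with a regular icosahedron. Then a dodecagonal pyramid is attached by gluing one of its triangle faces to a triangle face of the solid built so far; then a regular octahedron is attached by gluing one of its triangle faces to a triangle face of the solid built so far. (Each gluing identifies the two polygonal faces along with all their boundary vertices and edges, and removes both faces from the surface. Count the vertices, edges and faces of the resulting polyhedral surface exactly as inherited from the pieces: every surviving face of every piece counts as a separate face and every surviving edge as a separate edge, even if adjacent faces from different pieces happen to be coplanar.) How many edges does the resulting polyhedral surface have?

A regular icosahedron: V=12, E=30, F=20.
Attach a dodecagonal pyramid (V=13, E=24, F=13) along a 3-gon: merge 3 vertices and 3 edges, delete both glued faces → V=22, E=51, F=31.
Attach a regular octahedron (V=6, E=12, F=8) along a 3-gon: merge 3 vertices and 3 edges, delete both glued faces → V=25, E=60, F=37.
Check: V − E + F = 25 − 60 + 37 = 2.

60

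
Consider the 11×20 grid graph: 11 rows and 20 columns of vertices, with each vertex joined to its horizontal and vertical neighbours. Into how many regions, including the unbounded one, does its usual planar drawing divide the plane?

191

The grid has V = 11·20 = 220 vertices and E = 11·19 + 20·10 = 409 edges.
F = 2 − V + E = 2 − 220 + 409 = 191.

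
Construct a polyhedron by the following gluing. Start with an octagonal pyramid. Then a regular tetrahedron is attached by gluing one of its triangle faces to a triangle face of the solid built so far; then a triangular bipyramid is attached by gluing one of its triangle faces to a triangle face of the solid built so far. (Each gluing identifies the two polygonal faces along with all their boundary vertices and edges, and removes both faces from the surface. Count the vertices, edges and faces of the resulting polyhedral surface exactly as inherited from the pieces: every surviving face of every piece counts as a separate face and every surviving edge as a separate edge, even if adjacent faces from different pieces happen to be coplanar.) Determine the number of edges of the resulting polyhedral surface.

An octagonal pyramid: V=9, E=16, F=9.
Attach a regular tetrahedron (V=4, E=6, F=4) along a 3-gon: merge 3 vertices and 3 edges, delete both glued faces → V=10, E=19, F=11.
Attach a triangular bipyramid (V=5, E=9, F=6) along a 3-gon: merge 3 vertices and 3 edges, delete both glued faces → V=12, E=25, F=15.
Check: V − E + F = 12 − 25 + 15 = 2.

25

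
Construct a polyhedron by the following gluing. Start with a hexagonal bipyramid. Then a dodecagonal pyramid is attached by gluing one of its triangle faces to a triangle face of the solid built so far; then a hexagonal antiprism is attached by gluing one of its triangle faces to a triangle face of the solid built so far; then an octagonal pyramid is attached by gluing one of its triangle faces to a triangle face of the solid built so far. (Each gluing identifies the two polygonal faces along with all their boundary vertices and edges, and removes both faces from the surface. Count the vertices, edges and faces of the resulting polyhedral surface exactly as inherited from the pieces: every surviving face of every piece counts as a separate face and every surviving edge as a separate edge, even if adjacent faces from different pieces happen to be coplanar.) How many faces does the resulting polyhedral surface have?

42

A hexagonal bipyramid: V=8, E=18, F=12.
Attach a dodecagonal pyramid (V=13, E=24, F=13) along a 3-gon: merge 3 vertices and 3 edges, delete both glued faces → V=18, E=39, F=23.
Attach a hexagonal antiprism (V=12, E=24, F=14) along a 3-gon: merge 3 vertices and 3 edges, delete both glued faces → V=27, E=60, F=35.
Attach an octagonal pyramid (V=9, E=16, F=9) along a 3-gon: merge 3 vertices and 3 edges, delete both glued faces → V=33, E=73, F=42.
Check: V − E + F = 33 − 73 + 42 = 2.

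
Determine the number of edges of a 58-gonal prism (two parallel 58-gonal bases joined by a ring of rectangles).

174

A prism on an n-gon has two n-gon bases and n rectangular sides: V = 2·58 = 116, E = 3·58 = 174, F = 58 + 2 = 60.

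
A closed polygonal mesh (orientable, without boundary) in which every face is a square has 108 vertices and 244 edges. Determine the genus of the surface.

Every face is a square and each edge borders two faces, so 4F = 2·244, giving F = 122.
χ = V − E + F = 108 − 244 + 122 = -14.
For a closed orientable surface χ = 2 − 2g, so g = (2 − (-14))/2 = 8.

8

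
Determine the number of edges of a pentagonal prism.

A prism on an n-gon has two n-gon bases and n rectangular sides: V = 2·5 = 10, E = 3·5 = 15, F = 5 + 2 = 7.

15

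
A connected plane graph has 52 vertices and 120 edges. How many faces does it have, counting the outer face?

70

Euler's formula for a connected plane graph: V − E + F = 2, so F = 2 − 52 + 120 = 70.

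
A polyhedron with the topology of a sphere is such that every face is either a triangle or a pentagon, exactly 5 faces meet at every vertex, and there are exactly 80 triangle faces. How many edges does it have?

150

Let x be the number of pentagons; then F = 80 + x.
Edge–face incidences: 2E = 3·80 + 5·x = 240 + 5x.
Every vertex has degree 5, so 5V = 2E.
Euler: V − E + F = 2 ⇒ (2E)/5 − E + (80 + x) = 2.
Multiply by 10: 2·(2E) − 5·(2E) + 10·(80 + x) = 20, i.e. 800 + 10x − 3·(240 + 5x) = 20.
Collecting terms: −5x + 80 = 20, so −5x = −60, so x = 12.
Then 2E = 240 + 5·12 = 300, so E = 150, V = 2E/5 = 60, F = 80 + 12 = 92.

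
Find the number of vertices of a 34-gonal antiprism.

68

An antiprism on an n-gon has two n-gon caps and 2n triangles: V = 2·34 = 68, E = 4·34 = 136, F = 2·34 + 2 = 70.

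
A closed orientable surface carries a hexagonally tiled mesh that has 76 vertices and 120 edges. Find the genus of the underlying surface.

Every face is a hexagon and each edge borders two faces, so 6F = 2·120, giving F = 40.
χ = V − E + F = 76 − 120 + 40 = -4.
For a closed orientable surface χ = 2 − 2g, so g = (2 − (-4))/2 = 3.

3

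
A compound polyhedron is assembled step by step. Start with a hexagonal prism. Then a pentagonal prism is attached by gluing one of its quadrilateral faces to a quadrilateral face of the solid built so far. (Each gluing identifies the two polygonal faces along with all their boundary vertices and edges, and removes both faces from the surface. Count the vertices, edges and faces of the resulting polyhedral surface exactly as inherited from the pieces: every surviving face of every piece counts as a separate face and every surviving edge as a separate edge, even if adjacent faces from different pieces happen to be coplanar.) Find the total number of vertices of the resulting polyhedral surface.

18

A hexagonal prism: V=12, E=18, F=8.
Attach a pentagonal prism (V=10, E=15, F=7) along a 4-gon: merge 4 vertices and 4 edges, delete both glued faces → V=18, E=29, F=13.
Check: V − E + F = 18 − 29 + 13 = 2.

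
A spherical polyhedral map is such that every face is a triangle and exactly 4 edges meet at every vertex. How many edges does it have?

Each face has 3 edges and each edge borders two faces, so 2E = 3F.
Each vertex has degree 4, so 4V = 2E and hence V = 3F/4.
Euler: V − E + F = 2 ⇒ (3F/4) − (3F/2) + F = 2.
Multiply by 8: (6 − 12 + 8)F = 16, i.e. 2F = 16.
So F = 8, E = 3·8/2 = 12, V = 3·8/4 = 6.

12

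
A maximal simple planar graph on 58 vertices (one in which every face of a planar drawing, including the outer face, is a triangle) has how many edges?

In a plane triangulation 3F = 2E and V − E + F = 2, so E = 3V − 6 = 3·58 − 6 = 168.

168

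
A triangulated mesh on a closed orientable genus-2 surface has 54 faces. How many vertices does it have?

χ = 2 − 2·2 = -2, and every face is a triangle so 3F = 2E.
E = 3·54/2 = 81. Then V = -2 + E − F = -2 + 81 − 54 = 25.

25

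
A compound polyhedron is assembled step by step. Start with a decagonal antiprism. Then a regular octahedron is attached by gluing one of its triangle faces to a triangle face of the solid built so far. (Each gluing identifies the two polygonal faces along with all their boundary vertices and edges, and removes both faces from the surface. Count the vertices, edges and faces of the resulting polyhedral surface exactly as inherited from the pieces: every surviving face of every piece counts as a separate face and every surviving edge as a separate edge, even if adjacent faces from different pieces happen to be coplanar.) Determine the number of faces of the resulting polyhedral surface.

28

A decagonal antiprism: V=20, E=40, F=22.
Attach a regular octahedron (V=6, E=12, F=8) along a 3-gon: merge 3 vertices and 3 edges, delete both glued faces → V=23, E=49, F=28.
Check: V − E + F = 23 − 49 + 28 = 2.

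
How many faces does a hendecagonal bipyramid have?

22

A bipyramid over an n-gon has 2n triangular faces and n + 2 vertices: V = 11 + 2 = 13, E = 3·11 = 33, F = 2·11 = 22.
Check: V − E + F = 13 − 33 + 22 = 2.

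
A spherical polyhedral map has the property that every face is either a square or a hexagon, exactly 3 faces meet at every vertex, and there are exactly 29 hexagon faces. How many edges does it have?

99

Let x be the number of squares; then F = 29 + x.
Edge–face incidences: 2E = 6·29 + 4·x = 174 + 4x.
Every vertex has degree 3, so 3V = 2E.
Euler: V − E + F = 2 ⇒ (2E)/3 − E + (29 + x) = 2.
Multiply by 6: 2·(2E) − 3·(2E) + 6·(29 + x) = 12, i.e. 174 + 6x − (174 + 4x) = 12.
Collecting terms: 2x = 12, so x = 6.
Then 2E = 174 + 4·6 = 198, so E = 99, V = 2E/3 = 66, F = 29 + 6 = 35.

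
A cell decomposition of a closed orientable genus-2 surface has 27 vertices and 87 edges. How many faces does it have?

58

For a closed orientable surface of genus 2, χ = 2 − 2·2 = -2.
F = -2 − V + E = -2 − 27 + 87 = 58.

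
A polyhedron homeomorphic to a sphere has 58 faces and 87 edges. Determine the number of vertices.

31

Here V − E + F = 2.
V = 2 + E − F = 2 + 87 − 58 = 31.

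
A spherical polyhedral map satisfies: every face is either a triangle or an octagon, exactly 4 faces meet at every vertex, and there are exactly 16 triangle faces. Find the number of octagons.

Let x be the number of octagons; then F = 16 + x.
Edge–face incidences: 2E = 3·16 + 8·x = 48 + 8x.
Every vertex has degree 4, so 4V = 2E.
Euler: V − E + F = 2 ⇒ (2E)/4 − E + (16 + x) = 2.
Multiply by 8: 2·(2E) − 4·(2E) + 8·(16 + x) = 16, i.e. 128 + 8x − 2·(48 + 8x) = 16.
Collecting terms: −8x + 32 = 16, so −8x = −16, so x = 2.
Then 2E = 48 + 8·2 = 64, so E = 32, V = 2E/4 = 16, F = 16 + 2 = 18.

2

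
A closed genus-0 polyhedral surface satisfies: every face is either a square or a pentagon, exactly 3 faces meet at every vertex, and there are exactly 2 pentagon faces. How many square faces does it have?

Let x be the number of squares; then F = 2 + x.
Edge–face incidences: 2E = 5·2 + 4·x = 10 + 4x.
Every vertex has degree 3, so 3V = 2E.
Euler: V − E + F = 2 ⇒ (2E)/3 − E + (2 + x) = 2.
Multiply by 6: 2·(2E) − 3·(2E) + 6·(2 + x) = 12, i.e. 12 + 6x − (10 + 4x) = 12.
Collecting terms: 2x + 2 = 12, so 2x = 10, so x = 5.
Then 2E = 10 + 4·5 = 30, so E = 15, V = 2E/3 = 10, F = 2 + 5 = 7.

5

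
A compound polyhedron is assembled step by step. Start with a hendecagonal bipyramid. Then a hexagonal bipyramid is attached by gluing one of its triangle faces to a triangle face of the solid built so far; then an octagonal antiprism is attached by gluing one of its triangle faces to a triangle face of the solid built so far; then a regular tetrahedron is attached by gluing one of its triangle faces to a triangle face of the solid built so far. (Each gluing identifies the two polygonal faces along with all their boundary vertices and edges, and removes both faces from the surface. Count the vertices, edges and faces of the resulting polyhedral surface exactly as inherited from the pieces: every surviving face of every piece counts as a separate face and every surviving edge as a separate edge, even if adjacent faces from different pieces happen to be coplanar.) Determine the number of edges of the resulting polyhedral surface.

A hendecagonal bipyramid: V=13, E=33, F=22.
Attach a hexagonal bipyramid (V=8, E=18, F=12) along a 3-gon: merge 3 vertices and 3 edges, delete both glued faces → V=18, E=48, F=32.
Attach an octagonal antiprism (V=16, E=32, F=18) along a 3-gon: merge 3 vertices and 3 edges, delete both glued faces → V=31, E=77, F=48.
Attach a regular tetrahedron (V=4, E=6, F=4) along a 3-gon: merge 3 vertices and 3 edges, delete both glued faces → V=32, E=80, F=50.
Check: V − E + F = 32 − 80 + 50 = 2.

80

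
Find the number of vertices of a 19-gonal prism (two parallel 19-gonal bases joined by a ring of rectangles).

38

A prism on an n-gon has two n-gon bases and n rectangular sides: V = 2·19 = 38, E = 3·19 = 57, F = 19 + 2 = 21.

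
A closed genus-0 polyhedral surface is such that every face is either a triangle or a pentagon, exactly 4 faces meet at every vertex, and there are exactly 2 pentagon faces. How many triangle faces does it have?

Let x be the number of triangles; then F = 2 + x.
Edge–face incidences: 2E = 5·2 + 3·x = 10 + 3x.
Every vertex has degree 4, so 4V = 2E.
Euler: V − E + F = 2 ⇒ (2E)/4 − E + (2 + x) = 2.
Multiply by 8: 2·(2E) − 4·(2E) + 8·(2 + x) = 16, i.e. 16 + 8x − 2·(10 + 3x) = 16.
Collecting terms: 2x − 4 = 16, so 2x = 20, so x = 10.
Then 2E = 10 + 3·10 = 40, so E = 20, V = 2E/4 = 10, F = 2 + 10 = 12.

10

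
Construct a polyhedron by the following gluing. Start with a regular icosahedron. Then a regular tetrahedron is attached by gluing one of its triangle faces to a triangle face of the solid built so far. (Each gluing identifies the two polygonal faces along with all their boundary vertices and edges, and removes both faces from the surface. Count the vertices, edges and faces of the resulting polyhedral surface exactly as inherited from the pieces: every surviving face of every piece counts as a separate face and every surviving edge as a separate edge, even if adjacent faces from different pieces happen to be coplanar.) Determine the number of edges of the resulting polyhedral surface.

33

A regular icosahedron: V=12, E=30, F=20.
Attach a regular tetrahedron (V=4, E=6, F=4) along a 3-gon: merge 3 vertices and 3 edges, delete both glued faces → V=13, E=33, F=22.
Check: V − E + F = 13 − 33 + 22 = 2.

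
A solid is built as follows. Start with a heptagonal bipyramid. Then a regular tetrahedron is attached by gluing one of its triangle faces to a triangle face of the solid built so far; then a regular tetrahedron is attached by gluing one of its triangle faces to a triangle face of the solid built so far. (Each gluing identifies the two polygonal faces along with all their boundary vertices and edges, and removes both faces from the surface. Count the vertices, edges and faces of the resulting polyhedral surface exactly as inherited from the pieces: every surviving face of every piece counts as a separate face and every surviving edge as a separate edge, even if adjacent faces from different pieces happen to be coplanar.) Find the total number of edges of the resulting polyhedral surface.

27

A heptagonal bipyramid: V=9, E=21, F=14.
Attach a regular tetrahedron (V=4, E=6, F=4) along a 3-gon: merge 3 vertices and 3 edges, delete both glued faces → V=10, E=24, F=16.
Attach a regular tetrahedron (V=4, E=6, F=4) along a 3-gon: merge 3 vertices and 3 edges, delete both glued faces → V=11, E=27, F=18.
Check: V − E + F = 11 − 27 + 18 = 2.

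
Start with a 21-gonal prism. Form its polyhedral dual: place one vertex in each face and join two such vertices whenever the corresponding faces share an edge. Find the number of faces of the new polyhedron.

42

The base solid has V = 42, E = 63, F = 23.
The dual swaps V and F and preserves E: V′ = F = 23, E′ = E = 63, F′ = V = 42.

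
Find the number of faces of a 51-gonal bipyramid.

A bipyramid over an n-gon has 2n triangular faces and n + 2 vertices: V = 51 + 2 = 53, E = 3·51 = 153, F = 2·51 = 102.
Check: V − E + F = 53 − 153 + 102 = 2.

102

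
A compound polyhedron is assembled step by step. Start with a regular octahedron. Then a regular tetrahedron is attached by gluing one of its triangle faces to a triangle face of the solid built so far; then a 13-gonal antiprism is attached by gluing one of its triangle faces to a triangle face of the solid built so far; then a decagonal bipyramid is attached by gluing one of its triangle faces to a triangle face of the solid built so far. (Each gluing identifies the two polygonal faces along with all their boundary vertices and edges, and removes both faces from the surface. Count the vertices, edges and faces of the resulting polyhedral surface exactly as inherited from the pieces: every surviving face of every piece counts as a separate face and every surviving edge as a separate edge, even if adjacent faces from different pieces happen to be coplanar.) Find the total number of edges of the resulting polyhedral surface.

A regular octahedron: V=6, E=12, F=8.
Attach a regular tetrahedron (V=4, E=6, F=4) along a 3-gon: merge 3 vertices and 3 edges, delete both glued faces → V=7, E=15, F=10.
Attach a 13-gonal antiprism (V=26, E=52, F=28) along a 3-gon: merge 3 vertices and 3 edges, delete both glued faces → V=30, E=64, F=36.
Attach a decagonal bipyramid (V=12, E=30, F=20) along a 3-gon: merge 3 vertices and 3 edges, delete both glued faces → V=39, E=91, F=54.
Check: V − E + F = 39 − 91 + 54 = 2.

91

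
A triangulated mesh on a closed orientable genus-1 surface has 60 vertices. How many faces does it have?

χ = 2 − 2·1 = 0, and every face is a triangle so 3F = 2E.
V − E + F = 0 with E = 3F/2 gives 60 − (3/2 − 1)·F = 0, so F = 120 and E = 180.

120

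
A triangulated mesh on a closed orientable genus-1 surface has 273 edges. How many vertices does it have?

χ = 2 − 2·1 = 0, and every face is a triangle so 3F = 2E.
F = 2E/3 = 182. Then V = 0 + E − F = 0 + 273 − 182 = 91.

91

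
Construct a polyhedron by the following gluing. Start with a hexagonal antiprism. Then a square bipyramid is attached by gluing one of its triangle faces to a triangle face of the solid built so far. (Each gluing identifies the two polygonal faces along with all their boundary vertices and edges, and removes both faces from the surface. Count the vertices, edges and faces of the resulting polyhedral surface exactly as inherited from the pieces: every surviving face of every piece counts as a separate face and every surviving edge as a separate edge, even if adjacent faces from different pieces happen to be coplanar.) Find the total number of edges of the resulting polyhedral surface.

A hexagonal antiprism: V=12, E=24, F=14.
Attach a square bipyramid (V=6, E=12, F=8) along a 3-gon: merge 3 vertices and 3 edges, delete both glued faces → V=15, E=33, F=20.
Check: V − E + F = 15 − 33 + 20 = 2.

33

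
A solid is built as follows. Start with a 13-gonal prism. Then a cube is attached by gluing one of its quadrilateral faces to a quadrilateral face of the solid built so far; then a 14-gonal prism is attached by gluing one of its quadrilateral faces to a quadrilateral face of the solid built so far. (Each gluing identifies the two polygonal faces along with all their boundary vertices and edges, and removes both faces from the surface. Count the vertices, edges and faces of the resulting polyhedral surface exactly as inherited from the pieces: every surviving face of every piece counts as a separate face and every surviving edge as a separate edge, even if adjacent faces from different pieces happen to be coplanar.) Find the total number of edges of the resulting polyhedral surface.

85

A 13-gonal prism: V=26, E=39, F=15.
Attach a cube (V=8, E=12, F=6) along a 4-gon: merge 4 vertices and 4 edges, delete both glued faces → V=30, E=47, F=19.
Attach a 14-gonal prism (V=28, E=42, F=16) along a 4-gon: merge 4 vertices and 4 edges, delete both glued faces → V=54, E=85, F=33.
Check: V − E + F = 54 − 85 + 33 = 2.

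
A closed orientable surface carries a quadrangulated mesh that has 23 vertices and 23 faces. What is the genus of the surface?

1

Every face is a square, so 2E = 4·23 = 92, giving E = 46.
χ = V − E + F = 23 − 46 + 23 = 0.
For a closed orientable surface χ = 2 − 2g, so g = (2 − (0))/2 = 1.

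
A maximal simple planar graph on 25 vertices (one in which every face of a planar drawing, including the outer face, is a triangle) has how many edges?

69

In a plane triangulation 3F = 2E and V − E + F = 2, so E = 3V − 6 = 3·25 − 6 = 69.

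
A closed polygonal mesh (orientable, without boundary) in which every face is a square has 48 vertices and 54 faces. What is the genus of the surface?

Every face is a square, so 2E = 4·54 = 216, giving E = 108.
χ = V − E + F = 48 − 108 + 54 = -6.
For a closed orientable surface χ = 2 − 2g, so g = (2 − (-6))/2 = 4.

4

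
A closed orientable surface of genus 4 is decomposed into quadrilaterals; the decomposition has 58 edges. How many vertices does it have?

χ = 2 − 2·4 = -6, and every face is a square so 4F = 2E.
F = 2E/4 = 29. Then V = -6 + E − F = -6 + 58 − 29 = 23.

23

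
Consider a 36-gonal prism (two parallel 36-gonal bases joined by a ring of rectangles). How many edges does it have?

A prism on an n-gon has two n-gon bases and n rectangular sides: V = 2·36 = 72, E = 3·36 = 108, F = 36 + 2 = 38.

108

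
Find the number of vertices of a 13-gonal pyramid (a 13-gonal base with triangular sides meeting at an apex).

14

A pyramid on an n-gon base has one n-gon and n triangles: V = 13 + 1 = 14, E = 2·13 = 26, F = 13 + 1 = 14.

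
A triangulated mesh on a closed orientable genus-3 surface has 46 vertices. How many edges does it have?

χ = 2 − 2·3 = -4, and every face is a triangle so 3F = 2E.
V − E + F = -4 with E = 3F/2 gives 46 − (3/2 − 1)·F = -4, so F = 100 and E = 150.

150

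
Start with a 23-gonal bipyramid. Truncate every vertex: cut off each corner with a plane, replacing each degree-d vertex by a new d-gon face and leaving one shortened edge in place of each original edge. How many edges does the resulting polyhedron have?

The base solid has V = 25, E = 69, F = 46.
Truncation replaces each original edge-end by a new vertex, so V′ = 2E = 138.
Each original edge survives, and each old vertex of degree d contributes d new edges; summing degrees gives Σd = 2E, so E′ = E + 2E = 3E = 207.
Each original face survives and each original vertex becomes one new face: F′ = F + V = 71.

207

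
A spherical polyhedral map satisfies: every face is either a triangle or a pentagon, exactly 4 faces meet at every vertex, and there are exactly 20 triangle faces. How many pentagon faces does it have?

12

Let x be the number of pentagons; then F = 20 + x.
Edge–face incidences: 2E = 3·20 + 5·x = 60 + 5x.
Every vertex has degree 4, so 4V = 2E.
Euler: V − E + F = 2 ⇒ (2E)/4 − E + (20 + x) = 2.
Multiply by 8: 2·(2E) − 4·(2E) + 8·(20 + x) = 16, i.e. 160 + 8x − 2·(60 + 5x) = 16.
Collecting terms: −2x + 40 = 16, so −2x = −24, so x = 12.
Then 2E = 60 + 5·12 = 120, so E = 60, V = 2E/4 = 30, F = 20 + 12 = 32.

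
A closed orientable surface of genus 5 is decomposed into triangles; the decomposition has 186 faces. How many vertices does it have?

85

χ = 2 − 2·5 = -8, and every face is a triangle so 3F = 2E.
E = 3·186/2 = 279. Then V = -8 + E − F = -8 + 279 − 186 = 85.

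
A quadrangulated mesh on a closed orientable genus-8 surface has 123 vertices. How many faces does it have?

χ = 2 − 2·8 = -14, and every face is a square so 4F = 2E.
V − E + F = -14 with E = 4F/2 gives 123 − (4/2 − 1)·F = -14, so F = 137 and E = 274.

137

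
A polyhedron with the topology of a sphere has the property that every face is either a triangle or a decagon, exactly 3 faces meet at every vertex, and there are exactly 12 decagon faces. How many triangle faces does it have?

20

Let x be the number of triangles; then F = 12 + x.
Edge–face incidences: 2E = 10·12 + 3·x = 120 + 3x.
Every vertex has degree 3, so 3V = 2E.
Euler: V − E + F = 2 ⇒ (2E)/3 − E + (12 + x) = 2.
Multiply by 6: 2·(2E) − 3·(2E) + 6·(12 + x) = 12, i.e. 72 + 6x − (120 + 3x) = 12.
Collecting terms: 3x − 48 = 12, so 3x = 60, so x = 20.
Then 2E = 120 + 3·20 = 180, so E = 90, V = 2E/3 = 60, F = 12 + 20 = 32.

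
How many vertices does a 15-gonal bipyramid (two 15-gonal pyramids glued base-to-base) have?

17

A bipyramid over an n-gon has 2n triangular faces and n + 2 vertices: V = 15 + 2 = 17, E = 3·15 = 45, F = 2·15 = 30.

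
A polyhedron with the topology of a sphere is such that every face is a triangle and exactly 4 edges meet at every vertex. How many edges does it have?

Each face has 3 edges and each edge borders two faces, so 2E = 3F.
Each vertex has degree 4, so 4V = 2E and hence V = 3F/4.
Euler: V − E + F = 2 ⇒ (3F/4) − (3F/2) + F = 2.
Multiply by 8: (6 − 12 + 8)F = 16, i.e. 2F = 16.
So F = 8, E = 3·8/2 = 12, V = 3·8/4 = 6.

12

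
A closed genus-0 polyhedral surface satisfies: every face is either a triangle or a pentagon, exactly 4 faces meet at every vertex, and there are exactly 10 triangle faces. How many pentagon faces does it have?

Let x be the number of pentagons; then F = 10 + x.
Edge–face incidences: 2E = 3·10 + 5·x = 30 + 5x.
Every vertex has degree 4, so 4V = 2E.
Euler: V − E + F = 2 ⇒ (2E)/4 − E + (10 + x) = 2.
Multiply by 8: 2·(2E) − 4·(2E) + 8·(10 + x) = 16, i.e. 80 + 8x − 2·(30 + 5x) = 16.
Collecting terms: −2x + 20 = 16, so −2x = −4, so x = 2.
Then 2E = 30 + 5·2 = 40, so E = 20, V = 2E/4 = 10, F = 10 + 2 = 12.

2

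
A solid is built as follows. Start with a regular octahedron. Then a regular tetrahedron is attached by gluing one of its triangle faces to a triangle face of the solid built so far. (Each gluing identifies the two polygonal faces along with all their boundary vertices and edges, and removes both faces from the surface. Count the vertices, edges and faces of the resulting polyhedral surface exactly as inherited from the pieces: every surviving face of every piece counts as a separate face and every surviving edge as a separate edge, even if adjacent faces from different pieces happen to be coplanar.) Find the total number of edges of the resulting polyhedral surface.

A regular octahedron: V=6, E=12, F=8.
Attach a regular tetrahedron (V=4, E=6, F=4) along a 3-gon: merge 3 vertices and 3 edges, delete both glued faces → V=7, E=15, F=10.
Check: V − E + F = 7 − 15 + 10 = 2.

15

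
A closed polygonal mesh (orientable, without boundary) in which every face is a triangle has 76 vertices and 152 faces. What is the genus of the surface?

1

Every face is a triangle, so 2E = 3·152 = 456, giving E = 228.
χ = V − E + F = 76 − 228 + 152 = 0.
For a closed orientable surface χ = 2 − 2g, so g = (2 − (0))/2 = 1.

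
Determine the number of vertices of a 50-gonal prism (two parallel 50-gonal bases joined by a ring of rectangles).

A prism on an n-gon has two n-gon bases and n rectangular sides: V = 2·50 = 100, E = 3·50 = 150, F = 50 + 2 = 52.
Check: V − E + F = 100 − 150 + 52 = 2.

100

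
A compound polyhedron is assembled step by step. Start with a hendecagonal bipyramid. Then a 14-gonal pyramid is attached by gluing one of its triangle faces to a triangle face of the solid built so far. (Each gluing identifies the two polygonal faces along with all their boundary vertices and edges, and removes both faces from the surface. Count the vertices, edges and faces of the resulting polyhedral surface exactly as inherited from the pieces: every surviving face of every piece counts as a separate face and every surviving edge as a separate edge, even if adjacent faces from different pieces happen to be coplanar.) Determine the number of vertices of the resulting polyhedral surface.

25

A hendecagonal bipyramid: V=13, E=33, F=22.
Attach a 14-gonal pyramid (V=15, E=28, F=15) along a 3-gon: merge 3 vertices and 3 edges, delete both glued faces → V=25, E=58, F=35.
Check: V − E + F = 25 − 58 + 35 = 2.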